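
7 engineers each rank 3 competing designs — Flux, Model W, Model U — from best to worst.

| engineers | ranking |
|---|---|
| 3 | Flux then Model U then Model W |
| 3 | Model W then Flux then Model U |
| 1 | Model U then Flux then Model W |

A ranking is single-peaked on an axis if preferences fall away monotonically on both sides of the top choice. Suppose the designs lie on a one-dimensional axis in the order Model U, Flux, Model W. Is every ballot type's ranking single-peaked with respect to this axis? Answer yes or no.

Axis positions: Model U=1, Flux=2, Model W=3.
Ballot type 1 (peak Flux at position 2): ranking walks positions 2-1-3, expanding outward from the peak — single-peaked.
Ballot type 2 (peak Model W at position 3): ranking walks positions 3-2-1, expanding outward from the peak — single-peaked.
Ballot type 3 (peak Model U at position 1): ranking walks positions 1-2-3, expanding outward from the peak — single-peaked.
Every ranking is single-peaked on this axis.

yes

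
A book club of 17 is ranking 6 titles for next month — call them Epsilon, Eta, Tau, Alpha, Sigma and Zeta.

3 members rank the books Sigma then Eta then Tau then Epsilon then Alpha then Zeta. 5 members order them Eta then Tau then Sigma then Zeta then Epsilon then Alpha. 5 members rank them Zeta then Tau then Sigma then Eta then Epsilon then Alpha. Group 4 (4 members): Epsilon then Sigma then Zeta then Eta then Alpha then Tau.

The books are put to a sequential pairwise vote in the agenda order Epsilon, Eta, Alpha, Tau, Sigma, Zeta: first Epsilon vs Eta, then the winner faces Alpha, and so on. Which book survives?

Round 1: Epsilon vs Eta — 4–13, Eta advances.
Round 2: Eta vs Alpha — 17–0, Eta advances.
Round 3: Eta vs Tau — 12–5, Eta advances.
Round 4: Eta vs Sigma — 5–12, Sigma advances.
Round 5: Sigma vs Zeta — 12–5, Sigma advances.
The agenda winner is Sigma.

Sigma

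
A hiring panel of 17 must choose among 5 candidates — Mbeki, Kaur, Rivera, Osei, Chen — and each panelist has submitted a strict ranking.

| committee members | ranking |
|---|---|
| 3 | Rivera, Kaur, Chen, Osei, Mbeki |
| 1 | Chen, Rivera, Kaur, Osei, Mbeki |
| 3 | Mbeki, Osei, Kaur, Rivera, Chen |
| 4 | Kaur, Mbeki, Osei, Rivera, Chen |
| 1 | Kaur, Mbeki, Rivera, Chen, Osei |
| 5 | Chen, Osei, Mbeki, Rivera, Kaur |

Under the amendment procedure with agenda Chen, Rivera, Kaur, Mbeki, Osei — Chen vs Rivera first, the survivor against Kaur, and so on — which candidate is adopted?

Round 1: Chen vs Rivera — 6–11, Rivera advances.
Round 2: Rivera vs Kaur — 9–8, Rivera advances.
Round 3: Rivera vs Mbeki — 4–13, Mbeki advances.
Round 4: Mbeki vs Osei — 8–9, Osei advances.
The agenda winner is Osei.

Osei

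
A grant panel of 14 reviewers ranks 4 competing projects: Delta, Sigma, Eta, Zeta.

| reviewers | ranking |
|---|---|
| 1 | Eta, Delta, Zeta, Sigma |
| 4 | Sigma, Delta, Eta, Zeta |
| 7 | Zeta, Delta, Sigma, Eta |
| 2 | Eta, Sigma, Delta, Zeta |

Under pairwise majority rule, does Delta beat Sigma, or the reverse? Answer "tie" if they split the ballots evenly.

Ballots ranking Delta above Sigma: 1 + 7 = 8.
Ballots ranking Sigma above Delta: 14 − 8 = 6.
Delta wins the head-to-head 8–6.

Delta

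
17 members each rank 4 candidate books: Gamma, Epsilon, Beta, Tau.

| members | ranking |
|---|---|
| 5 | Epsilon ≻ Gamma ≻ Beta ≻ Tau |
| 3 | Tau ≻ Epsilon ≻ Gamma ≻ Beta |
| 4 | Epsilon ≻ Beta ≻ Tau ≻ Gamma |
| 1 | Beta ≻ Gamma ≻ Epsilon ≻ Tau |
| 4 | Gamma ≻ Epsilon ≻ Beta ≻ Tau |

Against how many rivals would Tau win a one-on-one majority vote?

Tau against each rival (17 members):
Tau vs Gamma: Tau is ranked higher on 3+4 = 7 ballots, Gamma on 10. Gamma wins 10–7.
Tau vs Epsilon: Epsilon wins 14–3.
Tau vs Beta: Beta wins 14–3.
Tau beats no one; loses to Gamma, Epsilon, Beta — 0 pairwise wins.

0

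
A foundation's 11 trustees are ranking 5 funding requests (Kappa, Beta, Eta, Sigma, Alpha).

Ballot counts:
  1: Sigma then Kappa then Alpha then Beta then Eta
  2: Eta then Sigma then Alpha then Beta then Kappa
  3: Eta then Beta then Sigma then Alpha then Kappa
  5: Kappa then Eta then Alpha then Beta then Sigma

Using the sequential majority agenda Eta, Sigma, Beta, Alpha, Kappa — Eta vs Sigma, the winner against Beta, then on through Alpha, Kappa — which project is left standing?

Kappa

Round 1: Eta vs Sigma — 10–1, Eta advances.
Round 2: Eta vs Beta — 10–1, Eta advances.
Round 3: Eta vs Alpha — 10–1, Eta advances.
Round 4: Eta vs Kappa — 5–6, Kappa advances.
The agenda winner is Kappa.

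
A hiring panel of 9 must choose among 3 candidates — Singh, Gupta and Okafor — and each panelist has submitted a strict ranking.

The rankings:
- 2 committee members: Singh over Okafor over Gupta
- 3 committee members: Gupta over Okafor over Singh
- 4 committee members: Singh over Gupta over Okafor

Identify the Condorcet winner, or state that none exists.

Head-to-head results (9 committee members):
Singh vs Gupta: 6 to 3, Singh.
Singh vs Okafor: Singh is ranked higher on 2+4 = 6 ballots, Okafor on 3. Singh wins 6–3.
Gupta vs Okafor: Gupta is ranked higher on 3+4 = 7 ballots, Okafor on 2. Gupta wins 7–2.
Singh defeats every rival head-to-head and is the Condorcet winner.

Singh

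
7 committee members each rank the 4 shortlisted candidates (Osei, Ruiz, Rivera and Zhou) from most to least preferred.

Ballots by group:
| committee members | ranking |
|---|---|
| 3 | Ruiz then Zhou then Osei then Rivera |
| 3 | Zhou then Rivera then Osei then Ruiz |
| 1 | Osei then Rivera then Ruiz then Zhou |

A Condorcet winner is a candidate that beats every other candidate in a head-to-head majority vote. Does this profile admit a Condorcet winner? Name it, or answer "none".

Pairwise majorities:
Osei vs Ruiz: Osei wins 4–3.
Osei vs Rivera: Osei wins 4–3.
Osei vs Zhou: Zhou wins 6–1.
Ruiz vs Rivera: Rivera, 4–3.
Ruiz vs Zhou: Ruiz wins 4–3.
Rivera–Zhou: Zhou 6–1.
No candidate is unbeaten: Osei loses to Zhou; Ruiz loses to Osei; Rivera loses to Osei; Zhou loses to Ruiz. In particular Osei → Ruiz → Zhou → Osei is a majority cycle — no Condorcet winner exists.

none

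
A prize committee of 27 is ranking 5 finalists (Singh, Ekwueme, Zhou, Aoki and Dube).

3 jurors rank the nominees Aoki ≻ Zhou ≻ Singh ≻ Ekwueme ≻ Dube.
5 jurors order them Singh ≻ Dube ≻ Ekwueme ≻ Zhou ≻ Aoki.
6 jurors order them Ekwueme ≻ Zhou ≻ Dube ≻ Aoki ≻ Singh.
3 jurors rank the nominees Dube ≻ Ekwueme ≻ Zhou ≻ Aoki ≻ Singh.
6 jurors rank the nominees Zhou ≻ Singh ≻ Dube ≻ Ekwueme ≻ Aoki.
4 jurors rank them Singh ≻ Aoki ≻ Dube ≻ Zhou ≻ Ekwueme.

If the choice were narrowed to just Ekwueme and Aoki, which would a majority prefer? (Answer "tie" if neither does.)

Ekwueme

Ballots ranking Ekwueme above Aoki: 5 + 6 + 3 + 6 = 20.
Ballots ranking Aoki above Ekwueme: 27 − 20 = 7.
Ekwueme wins the head-to-head 20–7.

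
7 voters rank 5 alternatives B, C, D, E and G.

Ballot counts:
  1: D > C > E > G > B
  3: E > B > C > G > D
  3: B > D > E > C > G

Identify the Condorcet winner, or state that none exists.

Head-to-head results (7 voters):
B vs C: B, 6–1.
B vs D: B wins 6–1.
B–E: E 4–3.
B vs G: B, 6–1.
C vs D: D wins 4–3.
C vs E: E wins 6–1.
C–G: C 7–0.
D vs E: D, 4–3.
D–G: D 4–3.
E–G: E 7–0.
Every alternative loses at least once (B loses to E; C loses to B; D loses to B; E loses to D; G loses to B). The majority relation contains the cycle B → D → E → B, so there is no Condorcet winner.

none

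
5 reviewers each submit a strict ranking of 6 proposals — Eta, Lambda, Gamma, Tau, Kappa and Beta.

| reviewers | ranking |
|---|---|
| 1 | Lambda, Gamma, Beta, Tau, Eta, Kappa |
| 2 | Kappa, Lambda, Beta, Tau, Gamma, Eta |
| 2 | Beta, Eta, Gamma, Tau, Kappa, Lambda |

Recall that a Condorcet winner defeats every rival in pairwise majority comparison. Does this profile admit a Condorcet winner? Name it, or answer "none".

Head-to-head results (5 reviewers):
Eta vs Lambda: Lambda, 3–2.
Eta vs Gamma: Gamma, 3–2.
Eta vs Tau: Tau, 3–2.
Eta vs Kappa: Eta, 3–2.
Eta–Beta: Beta 5–0.
Lambda–Gamma: Lambda 3–2.
Lambda vs Tau: Lambda wins 3–2.
Lambda vs Kappa: Kappa wins 4–1.
Lambda–Beta: Lambda 3–2.
Gamma vs Tau: Gamma wins 3–2.
Gamma vs Kappa: Gamma wins 3–2.
Gamma–Beta: Beta 4–1.
Tau vs Kappa: Tau, 3–2.
Tau vs Beta: Beta, 5–0.
Kappa vs Beta: Beta wins 3–2.
Each project drops at least one matchup (Eta loses to Lambda; Lambda loses to Kappa; Gamma loses to Lambda; Tau loses to Lambda; Kappa loses to Eta; Beta loses to Lambda); the cycle Eta beats Kappa beats Lambda beats Eta rules out a Condorcet winner.

none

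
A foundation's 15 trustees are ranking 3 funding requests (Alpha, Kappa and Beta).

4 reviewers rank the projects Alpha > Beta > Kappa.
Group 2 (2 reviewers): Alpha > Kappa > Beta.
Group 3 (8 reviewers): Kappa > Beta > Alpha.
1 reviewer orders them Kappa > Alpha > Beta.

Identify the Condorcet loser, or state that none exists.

Pairwise majorities:
Alpha vs Kappa: Alpha is ranked higher on 4+2 = 6 ballots, Kappa on 9. Kappa wins 9–6.
Alpha vs Beta: 7 to 8, Beta.
Kappa vs Beta: 11 to 4, Kappa.
Alpha loses to every other project — it is the Condorcet loser.

Alpha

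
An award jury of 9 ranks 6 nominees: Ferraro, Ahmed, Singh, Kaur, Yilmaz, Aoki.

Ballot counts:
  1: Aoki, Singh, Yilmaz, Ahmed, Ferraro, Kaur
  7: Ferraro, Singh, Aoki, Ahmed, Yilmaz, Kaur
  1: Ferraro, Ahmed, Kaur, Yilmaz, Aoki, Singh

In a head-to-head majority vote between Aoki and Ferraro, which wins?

Ballots ranking Aoki above Ferraro: 1.
Ballots ranking Ferraro above Aoki: 9 − 1 = 8.
Ferraro wins the head-to-head 8–1.

Ferraro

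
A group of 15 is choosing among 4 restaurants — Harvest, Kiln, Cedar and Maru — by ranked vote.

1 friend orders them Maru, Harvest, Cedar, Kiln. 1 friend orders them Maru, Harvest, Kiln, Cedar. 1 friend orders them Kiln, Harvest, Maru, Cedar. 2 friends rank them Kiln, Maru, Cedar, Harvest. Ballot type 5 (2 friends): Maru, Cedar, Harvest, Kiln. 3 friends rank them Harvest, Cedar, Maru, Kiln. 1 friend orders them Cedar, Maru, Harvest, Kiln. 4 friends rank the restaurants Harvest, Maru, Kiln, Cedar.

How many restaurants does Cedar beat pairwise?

0

Cedar against each rival (15 friends):
Cedar vs Harvest: Harvest wins 10–5.
Cedar vs Kiln: Kiln wins 8–7.
Cedar vs Maru: Cedar preferred on 3+1 = 4 ballots; Maru wins 11–4.
Cedar beats no one; loses to Harvest, Kiln, Maru — 0 pairwise wins.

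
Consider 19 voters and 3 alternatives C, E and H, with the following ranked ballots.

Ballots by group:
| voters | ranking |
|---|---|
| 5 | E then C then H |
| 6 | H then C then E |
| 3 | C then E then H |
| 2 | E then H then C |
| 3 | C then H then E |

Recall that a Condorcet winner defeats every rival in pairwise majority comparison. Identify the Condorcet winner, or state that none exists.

Pairwise majorities:
C vs E: 12 to 7, C.
C vs H: 5+3+3 = 11 for C, 8 for H — C by 11–8.
E vs H: E is ranked higher on 5+3+2 = 10 ballots, H on 9. E wins 10–9.
C defeats every rival head-to-head and is the Condorcet winner.

C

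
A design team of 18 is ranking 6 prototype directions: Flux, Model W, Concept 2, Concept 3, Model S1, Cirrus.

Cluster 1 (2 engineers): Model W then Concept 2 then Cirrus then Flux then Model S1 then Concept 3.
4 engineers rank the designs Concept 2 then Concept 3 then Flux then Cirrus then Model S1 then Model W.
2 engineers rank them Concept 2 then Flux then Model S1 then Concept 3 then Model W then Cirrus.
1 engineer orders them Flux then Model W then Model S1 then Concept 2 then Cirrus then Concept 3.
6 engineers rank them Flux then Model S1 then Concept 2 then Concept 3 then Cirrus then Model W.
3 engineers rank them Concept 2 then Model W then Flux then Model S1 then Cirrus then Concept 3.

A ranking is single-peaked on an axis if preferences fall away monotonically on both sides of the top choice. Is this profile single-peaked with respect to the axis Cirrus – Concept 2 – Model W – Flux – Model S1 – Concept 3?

Axis positions: Cirrus=1, Concept 2=2, Model W=3, Flux=4, Model S1=5, Concept 3=6.
Cluster 1 (peak Model W at position 3): ranking walks positions 3-2-1-4-5-6, expanding outward from the peak — single-peaked.
Cluster 2: ranking walks positions 2-6-4-1-5-3; Concept 3 is ranked above Model W even though Model W lies between Concept 3 and the peak Concept 2 on the axis — preferences dip and rise again. Not single-peaked.
Cluster 3: ranking walks positions 2-4-5-6-3-1; Flux is ranked above Model W even though Model W lies between Flux and the peak Concept 2 on the axis — preferences dip and rise again. Not single-peaked.
Cluster 4 (peak Flux at position 4): ranking walks positions 4-3-5-2-1-6, expanding outward from the peak — single-peaked.
Cluster 5: ranking walks positions 4-5-2-6-1-3; Concept 2 is ranked above Model W even though Model W lies between Concept 2 and the peak Flux on the axis — preferences dip and rise again. Not single-peaked.
Cluster 6 (peak Concept 2 at position 2): ranking walks positions 2-3-4-5-1-6, expanding outward from the peak — single-peaked.
Cluster 2 violates single-peakedness, so the profile is not single-peaked on this axis.

no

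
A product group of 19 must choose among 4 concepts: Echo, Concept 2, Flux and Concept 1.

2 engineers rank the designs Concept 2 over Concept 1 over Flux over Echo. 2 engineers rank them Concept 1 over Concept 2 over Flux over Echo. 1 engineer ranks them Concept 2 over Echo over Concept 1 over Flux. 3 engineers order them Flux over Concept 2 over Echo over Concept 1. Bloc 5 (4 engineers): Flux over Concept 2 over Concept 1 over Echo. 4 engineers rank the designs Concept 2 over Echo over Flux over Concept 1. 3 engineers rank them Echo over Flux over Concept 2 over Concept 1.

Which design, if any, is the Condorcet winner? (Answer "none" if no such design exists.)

Head-to-head results (19 engineers):
Echo vs Concept 2: Echo is ranked higher on 3 ballots, Concept 2 on 16. Concept 2 wins 16–3.
Echo vs Flux: 8 to 11, Flux.
Echo vs Concept 1: 1+3+4+3 = 11 for Echo, 8 for Concept 1 — Echo by 11–8.
Concept 2 vs Flux: Concept 2 is ranked higher on 2+2+1+4 = 9 ballots, Flux on 10. Flux wins 10–9.
Concept 2 vs Concept 1: Concept 2 preferred on 2+1+3+4+4+3 = 17 ballots; Concept 2 wins 17–2.
Flux vs Concept 1: Flux is ranked higher on 3+4+4+3 = 14 ballots, Concept 1 on 5. Flux wins 14–5.
Only Flux has no losses; Flux is the Condorcet winner.

Flux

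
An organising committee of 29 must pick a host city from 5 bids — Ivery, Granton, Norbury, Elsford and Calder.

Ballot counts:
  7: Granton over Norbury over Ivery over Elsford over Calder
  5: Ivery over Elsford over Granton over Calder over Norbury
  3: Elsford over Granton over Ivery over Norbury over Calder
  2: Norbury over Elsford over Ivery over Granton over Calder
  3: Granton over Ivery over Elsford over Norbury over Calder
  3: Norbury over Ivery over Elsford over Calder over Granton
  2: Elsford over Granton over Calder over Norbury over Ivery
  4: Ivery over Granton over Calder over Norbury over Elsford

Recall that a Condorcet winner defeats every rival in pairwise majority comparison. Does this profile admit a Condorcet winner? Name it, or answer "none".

none

Check each pair by majority over 29 ballots:
Ivery–Granton: Granton 15–14.
Ivery vs Norbury: Ivery, 15–14.
Ivery vs Elsford: Ivery preferred on 7+5+3+3+4 = 22 ballots; Ivery wins 22–7.
Ivery vs Calder: 27 to 2, Ivery.
Granton vs Norbury: Granton wins 24–5.
Granton–Elsford: Elsford 15–14.
Granton vs Calder: Granton, 26–3.
Norbury vs Elsford: 16 to 13, Norbury.
Norbury vs Calder: Norbury is ranked higher on 7+3+2+3+3 = 18 ballots, Calder on 11. Norbury wins 18–11.
Elsford–Calder: Elsford 25–4.
Each city drops at least one matchup (Ivery loses to Granton; Granton loses to Elsford; Norbury loses to Ivery; Elsford loses to Ivery; Calder loses to Ivery); the cycle Ivery → Elsford → Granton → Ivery rules out a Condorcet winner.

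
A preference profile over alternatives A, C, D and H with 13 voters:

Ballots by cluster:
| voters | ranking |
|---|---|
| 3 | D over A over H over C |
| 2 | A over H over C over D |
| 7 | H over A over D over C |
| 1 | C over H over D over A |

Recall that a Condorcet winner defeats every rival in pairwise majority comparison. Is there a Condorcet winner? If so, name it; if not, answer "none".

H

Check each pair by majority over 13 ballots:
A vs C: A wins 12–1.
A–D: A 9–4.
A vs H: H, 8–5.
C vs D: D wins 10–3.
C vs H: H wins 12–1.
D vs H: H wins 10–3.
Only H has no losses; H is the Condorcet winner.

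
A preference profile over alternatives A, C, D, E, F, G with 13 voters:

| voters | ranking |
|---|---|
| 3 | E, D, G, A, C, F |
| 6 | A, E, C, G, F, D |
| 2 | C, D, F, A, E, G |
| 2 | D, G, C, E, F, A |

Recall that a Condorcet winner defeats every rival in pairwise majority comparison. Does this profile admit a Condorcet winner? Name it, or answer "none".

none

Check each pair by majority over 13 ballots:
A–C: A 9–4.
A vs D: D, 7–6.
A–E: A 8–5.
A–F: A 9–4.
A vs G: A wins 8–5.
C vs D: C wins 8–5.
C vs E: E, 9–4.
C vs F: C wins 13–0.
C vs G: C wins 8–5.
D–E: E 9–4.
D vs F: D wins 7–6.
D vs G: D, 7–6.
E–F: E 11–2.
E–G: E 11–2.
F vs G: G wins 11–2.
Each alternative drops at least one matchup (A loses to D; C loses to A; D loses to C; E loses to A; F loses to A; G loses to A); the cycle A → C → D → A rules out a Condorcet winner.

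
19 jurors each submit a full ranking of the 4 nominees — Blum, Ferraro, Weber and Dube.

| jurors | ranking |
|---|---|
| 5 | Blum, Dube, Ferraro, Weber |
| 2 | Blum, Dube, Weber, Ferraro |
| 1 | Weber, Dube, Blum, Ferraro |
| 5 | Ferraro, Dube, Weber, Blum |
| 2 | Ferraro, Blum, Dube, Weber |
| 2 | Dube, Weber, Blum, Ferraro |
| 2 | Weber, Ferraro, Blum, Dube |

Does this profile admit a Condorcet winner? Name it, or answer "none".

none

Head-to-head results (19 jurors):
Blum vs Ferraro: Blum, 10–9.
Blum–Weber: Weber 10–9.
Blum–Dube: Blum 11–8.
Ferraro vs Weber: 5+5+2 = 12 for Ferraro, 7 for Weber — Ferraro by 12–7.
Ferraro vs Dube: Dube, 10–9.
Weber vs Dube: Dube, 16–3.
Every nominee loses at least once (Blum loses to Weber; Ferraro loses to Blum; Weber loses to Ferraro; Dube loses to Blum). The majority relation contains the cycle Blum → Ferraro → Weber → Blum, so there is no Condorcet winner.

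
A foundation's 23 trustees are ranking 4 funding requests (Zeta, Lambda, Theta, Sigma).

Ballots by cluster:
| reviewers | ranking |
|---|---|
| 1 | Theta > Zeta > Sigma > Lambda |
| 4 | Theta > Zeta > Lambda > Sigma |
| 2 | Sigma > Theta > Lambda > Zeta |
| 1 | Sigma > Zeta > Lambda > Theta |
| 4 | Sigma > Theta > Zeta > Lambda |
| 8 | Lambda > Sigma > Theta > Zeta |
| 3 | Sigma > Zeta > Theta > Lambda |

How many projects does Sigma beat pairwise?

Sigma against each rival (23 reviewers):
Sigma vs Zeta: 2+1+4+8+3 = 18 for Sigma, 5 for Zeta — Sigma by 18–5.
Sigma–Lambda: Lambda 12–11.
Sigma vs Theta: Sigma wins 18–5.
Sigma beats Zeta, Theta; loses to Lambda — 2 pairwise wins.

2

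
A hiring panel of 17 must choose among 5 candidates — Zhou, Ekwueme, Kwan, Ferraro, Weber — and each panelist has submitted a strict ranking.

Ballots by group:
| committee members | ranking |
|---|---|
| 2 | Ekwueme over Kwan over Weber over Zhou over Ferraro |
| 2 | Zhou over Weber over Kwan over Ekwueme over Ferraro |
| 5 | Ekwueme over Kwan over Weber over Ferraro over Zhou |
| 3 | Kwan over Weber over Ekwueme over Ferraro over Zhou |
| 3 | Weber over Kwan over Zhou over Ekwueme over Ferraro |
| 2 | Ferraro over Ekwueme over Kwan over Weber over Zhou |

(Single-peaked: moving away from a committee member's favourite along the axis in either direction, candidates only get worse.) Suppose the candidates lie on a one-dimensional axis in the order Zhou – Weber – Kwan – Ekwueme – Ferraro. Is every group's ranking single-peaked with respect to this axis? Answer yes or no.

Axis positions: Zhou=1, Weber=2, Kwan=3, Ekwueme=4, Ferraro=5.
Group 1 (peak Ekwueme at position 4): ranking walks positions 4-3-2-1-5, expanding outward from the peak — single-peaked.
Group 2 (peak Zhou at position 1): ranking walks positions 1-2-3-4-5, expanding outward from the peak — single-peaked.
Group 3 (peak Ekwueme at position 4): ranking walks positions 4-3-2-5-1, expanding outward from the peak — single-peaked.
Group 4 (peak Kwan at position 3): ranking walks positions 3-2-4-5-1, expanding outward from the peak — single-peaked.
Group 5 (peak Weber at position 2): ranking walks positions 2-3-1-4-5, expanding outward from the peak — single-peaked.
Group 6 (peak Ferraro at position 5): ranking walks positions 5-4-3-2-1, expanding outward from the peak — single-peaked.
Every ranking is single-peaked on this axis.

yes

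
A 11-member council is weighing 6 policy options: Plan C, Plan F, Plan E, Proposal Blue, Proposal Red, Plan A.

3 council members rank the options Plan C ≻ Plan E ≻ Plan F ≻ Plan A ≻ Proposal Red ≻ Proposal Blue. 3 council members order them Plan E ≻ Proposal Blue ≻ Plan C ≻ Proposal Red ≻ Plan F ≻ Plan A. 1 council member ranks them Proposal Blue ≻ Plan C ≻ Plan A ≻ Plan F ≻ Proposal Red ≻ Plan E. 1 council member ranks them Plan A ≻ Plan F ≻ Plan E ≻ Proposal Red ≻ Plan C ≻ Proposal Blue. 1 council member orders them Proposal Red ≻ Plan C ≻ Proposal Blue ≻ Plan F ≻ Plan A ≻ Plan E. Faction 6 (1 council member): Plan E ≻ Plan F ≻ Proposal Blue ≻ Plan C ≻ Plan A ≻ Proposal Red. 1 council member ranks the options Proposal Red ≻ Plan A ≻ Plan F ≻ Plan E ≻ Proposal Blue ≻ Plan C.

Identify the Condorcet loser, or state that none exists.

Head-to-head results (11 council members):
Plan C vs Plan F: Plan C, 8–3.
Plan C vs Plan E: 5 to 6, Plan E.
Plan C vs Proposal Blue: Proposal Blue, 6–5.
Plan C vs Proposal Red: Plan C wins 8–3.
Plan C vs Plan A: 9 to 2, Plan C.
Plan F vs Plan E: Plan E wins 7–4.
Plan F vs Proposal Blue: Plan F wins 6–5.
Plan F vs Proposal Red: Plan F wins 6–5.
Plan F vs Plan A: Plan F wins 8–3.
Plan E–Proposal Blue: Plan E 9–2.
Plan E vs Proposal Red: Plan E is ranked higher on 3+3+1+1 = 8 ballots, Proposal Red on 3. Plan E wins 8–3.
Plan E vs Plan A: 7 to 4, Plan E.
Proposal Blue vs Proposal Red: 5 to 6, Proposal Red.
Proposal Blue vs Plan A: 6 to 5, Proposal Blue.
Proposal Red vs Plan A: Proposal Red preferred on 3+1+1 = 5 ballots; Plan A wins 6–5.
Every option wins at least one matchup (Plan C beats Plan F; Plan F beats Proposal Blue; Plan E beats Plan C; Proposal Blue beats Plan C; Proposal Red beats Proposal Blue; Plan A beats Proposal Red), so there is no Condorcet loser.

none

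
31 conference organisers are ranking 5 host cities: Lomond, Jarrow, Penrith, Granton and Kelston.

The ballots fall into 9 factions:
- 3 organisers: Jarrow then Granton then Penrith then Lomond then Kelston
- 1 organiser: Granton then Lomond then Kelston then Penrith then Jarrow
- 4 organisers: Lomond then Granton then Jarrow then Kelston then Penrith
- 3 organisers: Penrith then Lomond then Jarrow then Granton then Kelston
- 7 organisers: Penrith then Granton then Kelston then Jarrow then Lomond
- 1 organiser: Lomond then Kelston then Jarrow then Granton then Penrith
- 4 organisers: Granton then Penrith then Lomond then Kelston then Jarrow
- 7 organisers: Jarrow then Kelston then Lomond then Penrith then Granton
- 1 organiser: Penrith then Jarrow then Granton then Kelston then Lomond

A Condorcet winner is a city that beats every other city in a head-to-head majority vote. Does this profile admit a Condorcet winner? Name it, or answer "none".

Head-to-head results (31 organisers):
Lomond vs Jarrow: Jarrow wins 18–13.
Lomond–Penrith: Penrith 18–13.
Lomond vs Granton: Granton, 16–15.
Lomond–Kelston: Lomond 16–15.
Jarrow vs Penrith: Jarrow preferred on 3+4+1+7 = 15 ballots; Penrith wins 16–15.
Jarrow vs Granton: Granton, 16–15.
Jarrow vs Kelston: Jarrow is ranked higher on 3+4+3+7+1 = 18 ballots, Kelston on 13. Jarrow wins 18–13.
Penrith vs Granton: 18 to 13, Penrith.
Penrith vs Kelston: Penrith, 18–13.
Granton vs Kelston: Granton, 23–8.
Penrith wins every pairwise contest, so Penrith is the Condorcet winner.

Penrith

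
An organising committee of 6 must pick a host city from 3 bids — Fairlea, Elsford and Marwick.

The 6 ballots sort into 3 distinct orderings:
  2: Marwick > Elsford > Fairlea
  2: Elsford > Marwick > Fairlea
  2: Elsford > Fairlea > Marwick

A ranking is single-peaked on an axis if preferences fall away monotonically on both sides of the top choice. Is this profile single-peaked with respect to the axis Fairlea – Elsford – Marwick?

yes

Axis positions: Fairlea=1, Elsford=2, Marwick=3.
Bloc 1 (peak Marwick at position 3): ranking walks positions 3-2-1, expanding outward from the peak — single-peaked.
Bloc 2 (peak Elsford at position 2): ranking walks positions 2-3-1, expanding outward from the peak — single-peaked.
Bloc 3 (peak Elsford at position 2): ranking walks positions 2-1-3, expanding outward from the peak — single-peaked.
Every ranking is single-peaked on this axis.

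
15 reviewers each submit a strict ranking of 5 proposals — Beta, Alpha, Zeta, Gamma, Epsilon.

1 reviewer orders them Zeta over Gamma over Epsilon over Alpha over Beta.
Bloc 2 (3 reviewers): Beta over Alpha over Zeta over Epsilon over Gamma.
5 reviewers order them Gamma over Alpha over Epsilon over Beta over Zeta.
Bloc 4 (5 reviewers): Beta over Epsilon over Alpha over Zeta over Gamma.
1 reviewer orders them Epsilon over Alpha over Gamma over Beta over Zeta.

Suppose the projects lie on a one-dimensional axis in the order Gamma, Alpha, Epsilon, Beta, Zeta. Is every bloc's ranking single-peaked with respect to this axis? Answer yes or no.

no

Axis positions: Gamma=1, Alpha=2, Epsilon=3, Beta=4, Zeta=5.
Bloc 1: ranking walks positions 5-1-3-2-4; Gamma is ranked above Beta even though Beta lies between Gamma and the peak Zeta on the axis — preferences dip and rise again. Not single-peaked.
Bloc 2: ranking walks positions 4-2-5-3-1; Alpha is ranked above Epsilon even though Epsilon lies between Alpha and the peak Beta on the axis — preferences dip and rise again. Not single-peaked.
Bloc 3 (peak Gamma at position 1): ranking walks positions 1-2-3-4-5, expanding outward from the peak — single-peaked.
Bloc 4 (peak Beta at position 4): ranking walks positions 4-3-2-5-1, expanding outward from the peak — single-peaked.
Bloc 5 (peak Epsilon at position 3): ranking walks positions 3-2-1-4-5, expanding outward from the peak — single-peaked.
Bloc 1 violates single-peakedness, so the profile is not single-peaked on this axis.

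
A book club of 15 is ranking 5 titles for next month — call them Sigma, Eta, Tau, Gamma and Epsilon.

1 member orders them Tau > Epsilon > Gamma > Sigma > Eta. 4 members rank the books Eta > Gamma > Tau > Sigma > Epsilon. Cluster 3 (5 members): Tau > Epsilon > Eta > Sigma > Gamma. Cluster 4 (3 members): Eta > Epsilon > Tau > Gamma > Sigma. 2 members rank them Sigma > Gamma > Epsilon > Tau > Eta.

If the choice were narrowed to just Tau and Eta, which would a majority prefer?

Tau

Ballots ranking Tau above Eta: 1 + 5 + 2 = 8.
Ballots ranking Eta above Tau: 15 − 8 = 7.
Tau wins the head-to-head 8–7.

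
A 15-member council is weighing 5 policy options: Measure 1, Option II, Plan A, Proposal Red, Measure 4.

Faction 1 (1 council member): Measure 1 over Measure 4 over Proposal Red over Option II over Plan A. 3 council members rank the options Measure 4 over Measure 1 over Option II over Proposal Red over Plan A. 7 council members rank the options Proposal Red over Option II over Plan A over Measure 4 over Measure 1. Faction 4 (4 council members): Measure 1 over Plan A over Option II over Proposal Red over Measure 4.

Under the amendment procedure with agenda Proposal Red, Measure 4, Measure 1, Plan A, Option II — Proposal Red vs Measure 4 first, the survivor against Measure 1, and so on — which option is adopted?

Round 1: Proposal Red vs Measure 4 — 11–4, Proposal Red advances.
Round 2: Proposal Red vs Measure 1 — 7–8, Measure 1 advances.
Round 3: Measure 1 vs Plan A — 8–7, Measure 1 advances.
Round 4: Measure 1 vs Option II — 8–7, Measure 1 advances.
The agenda winner is Measure 1.

Measure 1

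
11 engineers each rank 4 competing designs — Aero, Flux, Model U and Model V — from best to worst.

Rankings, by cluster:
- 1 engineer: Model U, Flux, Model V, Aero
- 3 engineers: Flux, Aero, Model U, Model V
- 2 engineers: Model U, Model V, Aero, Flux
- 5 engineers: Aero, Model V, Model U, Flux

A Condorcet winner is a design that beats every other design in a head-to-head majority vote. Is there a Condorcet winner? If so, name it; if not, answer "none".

Aero

Pairwise majorities:
Aero vs Flux: Aero, 7–4.
Aero vs Model U: Aero, 8–3.
Aero vs Model V: Aero, 8–3.
Flux vs Model U: Model U, 8–3.
Flux vs Model V: Model V, 7–4.
Model U vs Model V: Model U wins 6–5.
Aero beats each of Flux, Model U, Model V — Aero is the Condorcet winner.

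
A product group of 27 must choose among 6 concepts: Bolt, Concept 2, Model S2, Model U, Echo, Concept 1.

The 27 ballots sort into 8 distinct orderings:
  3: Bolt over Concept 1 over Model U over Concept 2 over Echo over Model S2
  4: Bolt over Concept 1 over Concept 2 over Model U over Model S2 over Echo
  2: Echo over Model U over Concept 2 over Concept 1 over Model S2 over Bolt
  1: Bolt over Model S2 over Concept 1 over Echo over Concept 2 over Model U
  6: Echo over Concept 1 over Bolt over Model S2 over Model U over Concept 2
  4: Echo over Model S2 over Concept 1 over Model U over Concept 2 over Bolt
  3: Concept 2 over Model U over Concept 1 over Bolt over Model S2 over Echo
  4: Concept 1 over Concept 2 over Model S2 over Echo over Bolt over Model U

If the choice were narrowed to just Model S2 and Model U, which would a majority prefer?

Ballots ranking Model S2 above Model U: 1 + 6 + 4 + 4 = 15.
Ballots ranking Model U above Model S2: 27 − 15 = 12.
Model S2 wins the head-to-head 15–12.

Model S2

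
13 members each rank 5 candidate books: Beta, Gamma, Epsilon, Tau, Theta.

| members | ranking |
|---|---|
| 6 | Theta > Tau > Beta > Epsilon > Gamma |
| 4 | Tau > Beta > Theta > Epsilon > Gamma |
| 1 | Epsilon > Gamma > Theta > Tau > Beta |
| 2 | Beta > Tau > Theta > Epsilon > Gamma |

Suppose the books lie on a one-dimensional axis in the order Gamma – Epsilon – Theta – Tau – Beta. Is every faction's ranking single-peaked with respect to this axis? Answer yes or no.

Axis positions: Gamma=1, Epsilon=2, Theta=3, Tau=4, Beta=5.
Faction 1 (peak Theta at position 3): ranking walks positions 3-4-5-2-1, expanding outward from the peak — single-peaked.
Faction 2 (peak Tau at position 4): ranking walks positions 4-5-3-2-1, expanding outward from the peak — single-peaked.
Faction 3 (peak Epsilon at position 2): ranking walks positions 2-1-3-4-5, expanding outward from the peak — single-peaked.
Faction 4 (peak Beta at position 5): ranking walks positions 5-4-3-2-1, expanding outward from the peak — single-peaked.
Every ranking is single-peaked on this axis.

yes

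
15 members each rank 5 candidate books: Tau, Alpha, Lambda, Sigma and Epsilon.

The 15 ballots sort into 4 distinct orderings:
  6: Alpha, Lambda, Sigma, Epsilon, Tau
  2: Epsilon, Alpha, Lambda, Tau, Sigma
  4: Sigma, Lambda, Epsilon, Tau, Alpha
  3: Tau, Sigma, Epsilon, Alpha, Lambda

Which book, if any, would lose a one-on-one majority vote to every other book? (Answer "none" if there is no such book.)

Tau

Head-to-head results (15 members):
Tau–Alpha: Alpha 8–7.
Tau vs Lambda: Lambda wins 12–3.
Tau vs Sigma: Tau is ranked higher on 2+3 = 5 ballots, Sigma on 10. Sigma wins 10–5.
Tau vs Epsilon: Epsilon wins 12–3.
Alpha vs Lambda: Alpha is ranked higher on 6+2+3 = 11 ballots, Lambda on 4. Alpha wins 11–4.
Alpha vs Sigma: Alpha, 8–7.
Alpha–Epsilon: Epsilon 9–6.
Lambda–Sigma: Lambda 8–7.
Lambda vs Epsilon: Lambda wins 10–5.
Sigma–Epsilon: Sigma 13–2.
Tau loses to every other book — it is the Condorcet loser.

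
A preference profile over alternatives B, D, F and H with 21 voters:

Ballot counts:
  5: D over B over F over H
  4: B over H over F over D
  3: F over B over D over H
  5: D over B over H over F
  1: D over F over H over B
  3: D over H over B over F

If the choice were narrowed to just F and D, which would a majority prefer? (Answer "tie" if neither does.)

Ballots ranking F above D: 4 + 3 = 7.
Ballots ranking D above F: 21 − 7 = 14.
D wins the head-to-head 14–7.

D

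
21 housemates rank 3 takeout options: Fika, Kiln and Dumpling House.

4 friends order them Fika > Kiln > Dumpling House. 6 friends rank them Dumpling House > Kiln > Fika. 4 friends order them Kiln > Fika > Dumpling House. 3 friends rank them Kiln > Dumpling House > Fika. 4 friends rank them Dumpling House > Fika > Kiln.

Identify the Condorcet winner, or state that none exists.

Head-to-head results (21 friends):
Fika vs Kiln: 8 to 13, Kiln.
Fika vs Dumpling House: Fika is ranked higher on 4+4 = 8 ballots, Dumpling House on 13. Dumpling House wins 13–8.
Kiln vs Dumpling House: Kiln preferred on 4+4+3 = 11 ballots; Kiln wins 11–10.
Kiln defeats every rival head-to-head and is the Condorcet winner.

Kiln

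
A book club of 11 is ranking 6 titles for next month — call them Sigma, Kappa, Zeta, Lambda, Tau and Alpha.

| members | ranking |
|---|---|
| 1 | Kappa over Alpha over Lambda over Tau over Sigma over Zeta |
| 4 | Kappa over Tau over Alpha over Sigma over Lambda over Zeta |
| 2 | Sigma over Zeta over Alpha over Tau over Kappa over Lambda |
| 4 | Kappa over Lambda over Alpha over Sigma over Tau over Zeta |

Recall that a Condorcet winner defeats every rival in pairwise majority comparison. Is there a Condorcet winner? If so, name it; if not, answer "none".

Pairwise majorities:
Sigma vs Kappa: Kappa wins 9–2.
Sigma vs Zeta: 1+4+2+4 = 11 for Sigma, 0 for Zeta — Sigma by 11–0.
Sigma vs Lambda: 4+2 = 6 for Sigma, 5 for Lambda — Sigma by 6–5.
Sigma–Tau: Sigma 6–5.
Sigma–Alpha: Alpha 9–2.
Kappa vs Zeta: 1+4+4 = 9 for Kappa, 2 for Zeta — Kappa by 9–2.
Kappa vs Lambda: Kappa is ranked higher on 1+4+2+4 = 11 ballots, Lambda on 0. Kappa wins 11–0.
Kappa–Tau: Kappa 9–2.
Kappa vs Alpha: 9 to 2, Kappa.
Zeta vs Lambda: 2 for Zeta, 9 for Lambda — Lambda by 9–2.
Zeta–Tau: Tau 9–2.
Zeta vs Alpha: Alpha wins 9–2.
Lambda vs Tau: Lambda is ranked higher on 1+4 = 5 ballots, Tau on 6. Tau wins 6–5.
Lambda–Alpha: Alpha 7–4.
Tau vs Alpha: 4 to 7, Alpha.
Kappa beats each of Sigma, Zeta, Lambda, Tau, Alpha — Kappa is the Condorcet winner.

Kappa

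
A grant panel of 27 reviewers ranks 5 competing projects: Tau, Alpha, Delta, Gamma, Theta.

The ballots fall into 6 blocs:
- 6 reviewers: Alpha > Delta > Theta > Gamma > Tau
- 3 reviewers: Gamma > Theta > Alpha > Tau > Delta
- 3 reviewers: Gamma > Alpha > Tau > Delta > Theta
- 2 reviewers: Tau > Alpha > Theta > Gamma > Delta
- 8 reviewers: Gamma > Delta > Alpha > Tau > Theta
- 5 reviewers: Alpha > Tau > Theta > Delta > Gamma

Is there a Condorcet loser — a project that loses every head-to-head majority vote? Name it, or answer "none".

Pairwise majorities:
Tau vs Alpha: Alpha wins 25–2.
Tau vs Delta: Tau is ranked higher on 3+3+2+5 = 13 ballots, Delta on 14. Delta wins 14–13.
Tau–Gamma: Gamma 20–7.
Tau vs Theta: 18 to 9, Tau.
Alpha vs Delta: Alpha, 19–8.
Alpha vs Gamma: Gamma wins 14–13.
Alpha–Theta: Alpha 24–3.
Delta vs Gamma: Delta preferred on 6+5 = 11 ballots; Gamma wins 16–11.
Delta vs Theta: 6+3+8 = 17 for Delta, 10 for Theta — Delta by 17–10.
Gamma vs Theta: Gamma wins 14–13.
Theta loses to every other project — it is the Condorcet loser.

Theta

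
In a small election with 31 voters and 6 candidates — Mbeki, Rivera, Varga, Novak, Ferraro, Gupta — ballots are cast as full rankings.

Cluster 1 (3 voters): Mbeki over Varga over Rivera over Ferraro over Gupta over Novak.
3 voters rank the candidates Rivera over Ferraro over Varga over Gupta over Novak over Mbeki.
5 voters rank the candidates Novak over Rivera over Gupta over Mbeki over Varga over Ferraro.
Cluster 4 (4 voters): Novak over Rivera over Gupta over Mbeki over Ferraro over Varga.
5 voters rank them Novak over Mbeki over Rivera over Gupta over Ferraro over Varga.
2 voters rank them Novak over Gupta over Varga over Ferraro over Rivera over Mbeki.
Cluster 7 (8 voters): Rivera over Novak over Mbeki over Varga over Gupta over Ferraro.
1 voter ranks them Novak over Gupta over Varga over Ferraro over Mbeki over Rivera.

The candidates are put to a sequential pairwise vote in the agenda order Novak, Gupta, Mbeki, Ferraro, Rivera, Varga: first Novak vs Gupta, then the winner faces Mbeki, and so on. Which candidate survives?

Round 1: Novak vs Gupta — 25–6, Novak advances.
Round 2: Novak vs Mbeki — 28–3, Novak advances.
Round 3: Novak vs Ferraro — 25–6, Novak advances.
Round 4: Novak vs Rivera — 17–14, Novak advances.
Round 5: Novak vs Varga — 25–6, Novak advances.
The agenda winner is Novak.

Novak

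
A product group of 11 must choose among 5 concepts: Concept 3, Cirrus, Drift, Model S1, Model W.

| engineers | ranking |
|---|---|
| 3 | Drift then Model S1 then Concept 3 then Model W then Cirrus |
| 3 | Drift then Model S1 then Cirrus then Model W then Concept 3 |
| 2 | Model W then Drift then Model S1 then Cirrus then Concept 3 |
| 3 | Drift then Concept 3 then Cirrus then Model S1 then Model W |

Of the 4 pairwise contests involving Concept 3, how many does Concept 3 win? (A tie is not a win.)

Concept 3 against each rival (11 engineers):
Concept 3 vs Cirrus: Concept 3, 6–5.
Concept 3 vs Drift: Drift, 11–0.
Concept 3 vs Model S1: 3 to 8, Model S1.
Concept 3 vs Model W: Concept 3, 6–5.
Concept 3 beats Cirrus, Model W; loses to Drift, Model S1 — 2 pairwise wins.

2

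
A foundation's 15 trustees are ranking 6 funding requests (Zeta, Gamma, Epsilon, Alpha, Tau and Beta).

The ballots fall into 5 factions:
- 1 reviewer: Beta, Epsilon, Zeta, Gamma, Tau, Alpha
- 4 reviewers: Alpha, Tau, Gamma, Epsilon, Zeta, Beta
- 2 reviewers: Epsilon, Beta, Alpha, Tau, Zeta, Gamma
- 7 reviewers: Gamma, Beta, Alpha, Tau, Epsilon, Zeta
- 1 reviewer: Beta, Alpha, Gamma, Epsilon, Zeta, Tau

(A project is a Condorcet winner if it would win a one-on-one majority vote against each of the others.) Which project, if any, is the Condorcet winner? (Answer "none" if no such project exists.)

Pairwise majorities:
Zeta vs Gamma: 3 to 12, Gamma.
Zeta vs Epsilon: Zeta is ranked higher on 0 ballots, Epsilon on 15. Epsilon wins 15–0.
Zeta vs Alpha: Zeta is ranked higher on 1 ballot, Alpha on 14. Alpha wins 14–1.
Zeta vs Tau: 2 to 13, Tau.
Zeta vs Beta: Zeta is ranked higher on 4 ballots, Beta on 11. Beta wins 11–4.
Gamma vs Epsilon: 4+7+1 = 12 for Gamma, 3 for Epsilon — Gamma by 12–3.
Gamma vs Alpha: 1+7 = 8 for Gamma, 7 for Alpha — Gamma by 8–7.
Gamma vs Tau: Gamma is ranked higher on 1+7+1 = 9 ballots, Tau on 6. Gamma wins 9–6.
Gamma vs Beta: Gamma is ranked higher on 4+7 = 11 ballots, Beta on 4. Gamma wins 11–4.
Epsilon vs Alpha: 1+2 = 3 for Epsilon, 12 for Alpha — Alpha by 12–3.
Epsilon vs Tau: Epsilon is ranked higher on 1+2+1 = 4 ballots, Tau on 11. Tau wins 11–4.
Epsilon vs Beta: 4+2 = 6 for Epsilon, 9 for Beta — Beta by 9–6.
Alpha vs Tau: Alpha is ranked higher on 4+2+7+1 = 14 ballots, Tau on 1. Alpha wins 14–1.
Alpha vs Beta: 4 to 11, Beta.
Tau vs Beta: Tau preferred on 4 ballots; Beta wins 11–4.
Gamma beats each of Zeta, Epsilon, Alpha, Tau, Beta — Gamma is the Condorcet winner.

Gamma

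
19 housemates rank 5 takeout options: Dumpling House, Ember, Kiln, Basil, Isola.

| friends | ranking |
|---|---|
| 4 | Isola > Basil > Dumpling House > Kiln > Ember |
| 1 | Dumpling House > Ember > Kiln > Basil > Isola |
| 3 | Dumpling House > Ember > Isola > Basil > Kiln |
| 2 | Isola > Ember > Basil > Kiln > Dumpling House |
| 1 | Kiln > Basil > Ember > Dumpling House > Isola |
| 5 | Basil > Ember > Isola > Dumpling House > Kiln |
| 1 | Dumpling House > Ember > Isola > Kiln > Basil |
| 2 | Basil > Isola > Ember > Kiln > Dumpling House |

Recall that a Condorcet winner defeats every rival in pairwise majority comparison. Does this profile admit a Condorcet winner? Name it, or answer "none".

none

Head-to-head results (19 friends):
Dumpling House vs Ember: Ember, 10–9.
Dumpling House vs Kiln: 14 to 5, Dumpling House.
Dumpling House vs Basil: 5 to 14, Basil.
Dumpling House vs Isola: Dumpling House preferred on 1+3+1+1 = 6 ballots; Isola wins 13–6.
Ember–Kiln: Ember 14–5.
Ember vs Basil: Basil, 12–7.
Ember vs Isola: 11 to 8, Ember.
Kiln–Basil: Basil 16–3.
Kiln–Isola: Isola 17–2.
Basil vs Isola: Isola wins 10–9.
Every restaurant loses at least once (Dumpling House loses to Ember; Ember loses to Basil; Kiln loses to Dumpling House; Basil loses to Isola; Isola loses to Ember). The majority relation contains the cycle Ember → Isola → Basil → Ember, so there is no Condorcet winner.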